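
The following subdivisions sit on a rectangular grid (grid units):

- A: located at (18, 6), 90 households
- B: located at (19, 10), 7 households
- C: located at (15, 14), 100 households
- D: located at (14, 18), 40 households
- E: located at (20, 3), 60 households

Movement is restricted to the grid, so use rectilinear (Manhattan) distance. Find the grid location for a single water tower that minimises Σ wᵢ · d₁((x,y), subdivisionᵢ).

Manhattan distance separates: Σwᵢ(|x−xᵢ|+|y−yᵢ|) = Σwᵢ|x−xᵢ| + Σwᵢ|y−yᵢ|, so x and y are optimised independently as 1-D weighted medians.
Total weight W = 297; half = 148.5.
x-coordinate, sorted with cumulative weight:
  x=14 (D, w=40) cum 40
  x=15 (C, w=100) cum 140
  x=18 (A, w=90) cum 230  ← median
  x=19 (B, w=7) cum 237
  x=20 (E, w=60) cum 297
⇒ x* = 18
y-coordinate, sorted with cumulative weight:
  y=3 (E, w=60) cum 60
  y=6 (A, w=90) cum 150  ← median
  y=10 (B, w=7) cum 157
  y=14 (C, w=100) cum 257
  y=18 (D, w=40) cum 297
⇒ y* = 6

(18, 6)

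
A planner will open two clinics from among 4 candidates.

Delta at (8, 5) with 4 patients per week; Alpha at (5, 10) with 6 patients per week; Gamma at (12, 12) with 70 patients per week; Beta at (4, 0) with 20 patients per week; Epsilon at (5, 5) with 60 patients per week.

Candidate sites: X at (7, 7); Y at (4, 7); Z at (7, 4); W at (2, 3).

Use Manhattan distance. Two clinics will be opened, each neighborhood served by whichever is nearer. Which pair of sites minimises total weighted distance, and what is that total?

{X, Y}, total 1056

Evaluate every pair (each demand assigned to the nearer of the two):
  {X, Y}: total = 1056
  {X, Z}: total = 1058
  {X, W}: total = 1082
  {Y, W}: total = 1238
  {Z, W}: total = 1246
  {Y, Z}: total = 1262
Best pair: {X, Y} with total 1056.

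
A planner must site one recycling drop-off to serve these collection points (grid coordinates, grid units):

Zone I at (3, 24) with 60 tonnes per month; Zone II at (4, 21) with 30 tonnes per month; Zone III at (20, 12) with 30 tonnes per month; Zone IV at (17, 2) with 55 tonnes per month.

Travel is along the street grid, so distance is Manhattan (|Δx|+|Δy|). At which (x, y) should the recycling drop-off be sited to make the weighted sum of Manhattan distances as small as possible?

(4, 21)

Manhattan distance separates: Σwᵢ(|x−xᵢ|+|y−yᵢ|) = Σwᵢ|x−xᵢ| + Σwᵢ|y−yᵢ|, so x and y are optimised independently as 1-D weighted medians.
Total weight W = 175; half = 87.5.
x-coordinate, sorted with cumulative weight:
  x=3 (Zone I, w=60) cum 60
  x=4 (Zone II, w=30) cum 90  ← median
  x=17 (Zone IV, w=55) cum 145
  x=20 (Zone III, w=30) cum 175
⇒ x* = 4
y-coordinate, sorted with cumulative weight:
  y=2 (Zone IV, w=55) cum 55
  y=12 (Zone III, w=30) cum 85
  y=21 (Zone II, w=30) cum 115  ← median
  y=24 (Zone I, w=60) cum 175
⇒ y* = 21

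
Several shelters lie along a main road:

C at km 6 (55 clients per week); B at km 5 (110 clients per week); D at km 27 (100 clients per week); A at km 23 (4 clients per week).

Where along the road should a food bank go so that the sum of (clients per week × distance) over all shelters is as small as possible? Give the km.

x = 6

For a sum of weighted absolute distances on a line, the optimum is the weighted median (not the mean). Total weight W = 269; half-weight = 134.5.
Sort by position and accumulate weight:
  km 5 (B, w=110) → cum 110
  km 6 (C, w=55) → cum 165  ≥ 134.5 → median here
  km 23 (A, w=4) → cum 169
  km 27 (D, w=100) → cum 269
Optimal location: km 6.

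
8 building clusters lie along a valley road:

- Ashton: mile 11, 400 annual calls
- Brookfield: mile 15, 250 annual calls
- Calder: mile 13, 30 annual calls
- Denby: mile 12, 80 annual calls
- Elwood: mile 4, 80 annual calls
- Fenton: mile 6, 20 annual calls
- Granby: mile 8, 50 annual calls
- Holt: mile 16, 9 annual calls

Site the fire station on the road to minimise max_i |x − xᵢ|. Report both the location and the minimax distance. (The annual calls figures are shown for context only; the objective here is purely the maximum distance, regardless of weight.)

location 10, max distance 6

The 1-center on a line is the midpoint of the two extreme points: leftmost at 4, rightmost at 16.
Optimal location = (4 + 16)/2 = 10; maximum distance = (16 − 4)/2 = 6.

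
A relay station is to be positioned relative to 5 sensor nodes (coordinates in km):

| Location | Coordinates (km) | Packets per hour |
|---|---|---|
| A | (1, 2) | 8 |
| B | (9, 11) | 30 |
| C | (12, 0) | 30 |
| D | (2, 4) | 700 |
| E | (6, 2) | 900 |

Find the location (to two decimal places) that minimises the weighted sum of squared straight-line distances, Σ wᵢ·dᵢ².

The minimiser of Σwᵢ‖p−pᵢ‖² is the weighted centroid p* = (Σwᵢpᵢ)/(Σwᵢ).
Σwᵢ = 1668.
Σwᵢxᵢ = 8·1 + 30·9 + 30·12 + 700·2 + 900·6 = 7438.
Σwᵢyᵢ = 8·2 + 30·11 + 30·0 + 700·4 + 900·2 = 4946.
x* = 7438/1668 = 4.46, y* = 4946/1668 = 2.97.

(4.46, 2.97)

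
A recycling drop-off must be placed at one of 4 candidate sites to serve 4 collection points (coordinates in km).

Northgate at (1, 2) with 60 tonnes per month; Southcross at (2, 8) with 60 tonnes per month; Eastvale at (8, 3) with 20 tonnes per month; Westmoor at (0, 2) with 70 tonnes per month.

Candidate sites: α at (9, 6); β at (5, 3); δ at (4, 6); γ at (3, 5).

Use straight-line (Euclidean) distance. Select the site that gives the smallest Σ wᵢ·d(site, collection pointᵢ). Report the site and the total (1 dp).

γ, total 810.8 km

Total weighted distance at each candidate:
  α (9, 6): total = 1726.1
  β (5, 3): total = 1014.2
  δ (4, 6): total = 965.7
  γ (3, 5): total = 810.8
Minimum is at γ with total 810.8 km.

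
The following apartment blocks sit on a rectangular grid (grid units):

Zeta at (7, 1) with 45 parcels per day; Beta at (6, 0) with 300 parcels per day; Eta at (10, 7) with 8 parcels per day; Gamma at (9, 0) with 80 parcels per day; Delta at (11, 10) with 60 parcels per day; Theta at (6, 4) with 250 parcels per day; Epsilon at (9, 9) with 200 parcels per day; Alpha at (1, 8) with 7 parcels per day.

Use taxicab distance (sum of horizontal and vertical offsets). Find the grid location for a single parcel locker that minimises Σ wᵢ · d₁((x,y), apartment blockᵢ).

Manhattan distance separates: Σwᵢ(|x−xᵢ|+|y−yᵢ|) = Σwᵢ|x−xᵢ| + Σwᵢ|y−yᵢ|, so x and y are optimised independently as 1-D weighted medians.
Total weight W = 950; half = 475.
x-coordinate, sorted with cumulative weight:
  x=1 (Alpha, w=7) cum 7
  x=6 (Beta, w=300) cum 307
  x=6 (Theta, w=250) cum 557  ← median
  x=7 (Zeta, w=45) cum 602
  x=9 (Gamma, w=80) cum 682
  x=9 (Epsilon, w=200) cum 882
  x=10 (Eta, w=8) cum 890
  x=11 (Delta, w=60) cum 950
⇒ x* = 6
y-coordinate, sorted with cumulative weight:
  y=0 (Beta, w=300) cum 300
  y=0 (Gamma, w=80) cum 380
  y=1 (Zeta, w=45) cum 425
  y=4 (Theta, w=250) cum 675  ← median
  y=7 (Eta, w=8) cum 683
  y=8 (Alpha, w=7) cum 690
  y=9 (Epsilon, w=200) cum 890
  y=10 (Delta, w=60) cum 950
⇒ y* = 4

(6, 4)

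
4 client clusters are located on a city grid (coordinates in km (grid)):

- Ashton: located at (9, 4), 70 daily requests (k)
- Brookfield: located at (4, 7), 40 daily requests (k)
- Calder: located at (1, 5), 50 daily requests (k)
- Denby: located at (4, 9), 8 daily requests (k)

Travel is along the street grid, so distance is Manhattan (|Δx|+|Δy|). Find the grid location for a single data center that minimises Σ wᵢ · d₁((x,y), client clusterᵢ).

Manhattan distance separates: Σwᵢ(|x−xᵢ|+|y−yᵢ|) = Σwᵢ|x−xᵢ| + Σwᵢ|y−yᵢ|, so x and y are optimised independently as 1-D weighted medians.
Total weight W = 168; half = 84.
x-coordinate, sorted with cumulative weight:
  x=1 (Calder, w=50) cum 50
  x=4 (Brookfield, w=40) cum 90  ← median
  x=4 (Denby, w=8) cum 98
  x=9 (Ashton, w=70) cum 168
⇒ x* = 4
y-coordinate, sorted with cumulative weight:
  y=4 (Ashton, w=70) cum 70
  y=5 (Calder, w=50) cum 120  ← median
  y=7 (Brookfield, w=40) cum 160
  y=9 (Denby, w=8) cum 168
⇒ y* = 5

(4, 5)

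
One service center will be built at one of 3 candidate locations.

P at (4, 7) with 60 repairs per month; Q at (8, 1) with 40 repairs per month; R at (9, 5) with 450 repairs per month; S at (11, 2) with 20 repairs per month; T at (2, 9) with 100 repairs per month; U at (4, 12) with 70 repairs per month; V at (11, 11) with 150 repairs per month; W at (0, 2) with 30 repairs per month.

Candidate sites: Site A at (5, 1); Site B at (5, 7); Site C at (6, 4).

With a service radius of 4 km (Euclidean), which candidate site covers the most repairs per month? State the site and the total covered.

Coverage radius r = 4 km; a point is covered iff (Δx)²+(Δy)² ≤ 4² = 16.
  Site A (5, 1): covers {Q} → 40
  Site B (5, 7): covers {P, T} → 160
  Site C (6, 4): covers {P, Q, R} → 550
Maximum coverage at Site C: 550 repairs per month.

Site C, covering 550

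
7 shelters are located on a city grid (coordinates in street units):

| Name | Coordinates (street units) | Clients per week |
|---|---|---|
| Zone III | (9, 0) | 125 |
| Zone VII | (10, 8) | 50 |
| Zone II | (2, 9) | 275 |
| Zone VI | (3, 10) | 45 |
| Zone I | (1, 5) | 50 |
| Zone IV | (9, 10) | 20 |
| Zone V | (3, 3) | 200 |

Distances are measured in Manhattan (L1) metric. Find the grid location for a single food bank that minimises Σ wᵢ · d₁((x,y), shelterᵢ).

(3, 8)

Manhattan distance separates: Σwᵢ(|x−xᵢ|+|y−yᵢ|) = Σwᵢ|x−xᵢ| + Σwᵢ|y−yᵢ|, so x and y are optimised independently as 1-D weighted medians.
Total weight W = 765; half = 382.5.
x-coordinate, sorted with cumulative weight:
  x=1 (Zone I, w=50) cum 50
  x=2 (Zone II, w=275) cum 325
  x=3 (Zone VI, w=45) cum 370
  x=3 (Zone V, w=200) cum 570  ← median
  x=9 (Zone III, w=125) cum 695
  x=9 (Zone IV, w=20) cum 715
  x=10 (Zone VII, w=50) cum 765
⇒ x* = 3
y-coordinate, sorted with cumulative weight:
  y=0 (Zone III, w=125) cum 125
  y=3 (Zone V, w=200) cum 325
  y=5 (Zone I, w=50) cum 375
  y=8 (Zone VII, w=50) cum 425  ← median
  y=9 (Zone II, w=275) cum 700
  y=10 (Zone VI, w=45) cum 745
  y=10 (Zone IV, w=20) cum 765
⇒ y* = 8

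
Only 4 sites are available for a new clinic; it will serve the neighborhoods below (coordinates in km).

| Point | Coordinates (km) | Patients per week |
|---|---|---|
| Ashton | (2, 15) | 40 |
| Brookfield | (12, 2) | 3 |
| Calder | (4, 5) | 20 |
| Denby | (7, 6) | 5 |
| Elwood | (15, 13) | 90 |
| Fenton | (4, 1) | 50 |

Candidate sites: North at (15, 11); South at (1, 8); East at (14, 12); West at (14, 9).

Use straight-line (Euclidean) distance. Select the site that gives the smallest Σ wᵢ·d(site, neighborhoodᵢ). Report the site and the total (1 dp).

Total weighted distance at each candidate:
  North (15, 11): total = 1793.6
  South (1, 8): total = 2155.6
  East (14, 12): total = 1686.2
  West (14, 9): total = 1823.4
Minimum is at East with total 1686.2 km.

East, total 1686.2 km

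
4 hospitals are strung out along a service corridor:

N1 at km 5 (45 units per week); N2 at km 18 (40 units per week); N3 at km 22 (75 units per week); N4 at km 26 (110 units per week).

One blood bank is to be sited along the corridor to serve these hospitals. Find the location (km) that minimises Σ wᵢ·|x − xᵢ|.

For a sum of weighted absolute distances on a line, the optimum is the weighted median (not the mean). Total weight W = 270; half-weight = 135.
Sort by position and accumulate weight:
  km 5 (N1, w=45) → cum 45
  km 18 (N2, w=40) → cum 85
  km 22 (N3, w=75) → cum 160  ≥ 135 → median here
  km 26 (N4, w=110) → cum 270
Optimal location: km 22.

x = 22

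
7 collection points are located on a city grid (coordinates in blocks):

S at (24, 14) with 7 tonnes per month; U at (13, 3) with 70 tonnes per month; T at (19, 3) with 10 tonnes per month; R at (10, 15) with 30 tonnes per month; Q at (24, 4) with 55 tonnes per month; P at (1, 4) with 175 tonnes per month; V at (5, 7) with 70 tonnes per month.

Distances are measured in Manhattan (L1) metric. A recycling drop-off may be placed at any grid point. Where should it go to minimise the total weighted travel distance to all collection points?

(5, 4)

Manhattan distance separates: Σwᵢ(|x−xᵢ|+|y−yᵢ|) = Σwᵢ|x−xᵢ| + Σwᵢ|y−yᵢ|, so x and y are optimised independently as 1-D weighted medians.
Total weight W = 417; half = 208.5.
x-coordinate, sorted with cumulative weight:
  x=1 (P, w=175) cum 175
  x=5 (V, w=70) cum 245  ← median
  x=10 (R, w=30) cum 275
  x=13 (U, w=70) cum 345
  x=19 (T, w=10) cum 355
  x=24 (S, w=7) cum 362
  x=24 (Q, w=55) cum 417
⇒ x* = 5
y-coordinate, sorted with cumulative weight:
  y=3 (U, w=70) cum 70
  y=3 (T, w=10) cum 80
  y=4 (Q, w=55) cum 135
  y=4 (P, w=175) cum 310  ← median
  y=7 (V, w=70) cum 380
  y=14 (S, w=7) cum 387
  y=15 (R, w=30) cum 417
⇒ y* = 4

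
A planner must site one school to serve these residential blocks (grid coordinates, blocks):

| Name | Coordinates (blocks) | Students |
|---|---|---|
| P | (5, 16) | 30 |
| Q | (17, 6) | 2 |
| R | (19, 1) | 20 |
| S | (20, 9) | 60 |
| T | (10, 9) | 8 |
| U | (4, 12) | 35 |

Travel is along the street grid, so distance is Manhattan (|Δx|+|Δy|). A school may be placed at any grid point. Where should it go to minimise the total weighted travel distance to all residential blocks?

(19, 9)

Manhattan distance separates: Σwᵢ(|x−xᵢ|+|y−yᵢ|) = Σwᵢ|x−xᵢ| + Σwᵢ|y−yᵢ|, so x and y are optimised independently as 1-D weighted medians.
Total weight W = 155; half = 77.5.
x-coordinate, sorted with cumulative weight:
  x=4 (U, w=35) cum 35
  x=5 (P, w=30) cum 65
  x=10 (T, w=8) cum 73
  x=17 (Q, w=2) cum 75
  x=19 (R, w=20) cum 95  ← median
  x=20 (S, w=60) cum 155
⇒ x* = 19
y-coordinate, sorted with cumulative weight:
  y=1 (R, w=20) cum 20
  y=6 (Q, w=2) cum 22
  y=9 (S, w=60) cum 82  ← median
  y=9 (T, w=8) cum 90
  y=12 (U, w=35) cum 125
  y=16 (P, w=30) cum 155
⇒ y* = 9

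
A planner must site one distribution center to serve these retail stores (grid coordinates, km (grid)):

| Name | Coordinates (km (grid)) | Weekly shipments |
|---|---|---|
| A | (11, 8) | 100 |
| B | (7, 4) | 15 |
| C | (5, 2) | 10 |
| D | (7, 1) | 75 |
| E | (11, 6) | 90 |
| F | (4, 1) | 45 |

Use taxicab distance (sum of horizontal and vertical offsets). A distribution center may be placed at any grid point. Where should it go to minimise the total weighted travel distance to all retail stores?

Manhattan distance separates: Σwᵢ(|x−xᵢ|+|y−yᵢ|) = Σwᵢ|x−xᵢ| + Σwᵢ|y−yᵢ|, so x and y are optimised independently as 1-D weighted medians.
Total weight W = 335; half = 167.5.
x-coordinate, sorted with cumulative weight:
  x=4 (F, w=45) cum 45
  x=5 (C, w=10) cum 55
  x=7 (B, w=15) cum 70
  x=7 (D, w=75) cum 145
  x=11 (A, w=100) cum 245  ← median
  x=11 (E, w=90) cum 335
⇒ x* = 11
y-coordinate, sorted with cumulative weight:
  y=1 (D, w=75) cum 75
  y=1 (F, w=45) cum 120
  y=2 (C, w=10) cum 130
  y=4 (B, w=15) cum 145
  y=6 (E, w=90) cum 235  ← median
  y=8 (A, w=100) cum 335
⇒ y* = 6

(11, 6)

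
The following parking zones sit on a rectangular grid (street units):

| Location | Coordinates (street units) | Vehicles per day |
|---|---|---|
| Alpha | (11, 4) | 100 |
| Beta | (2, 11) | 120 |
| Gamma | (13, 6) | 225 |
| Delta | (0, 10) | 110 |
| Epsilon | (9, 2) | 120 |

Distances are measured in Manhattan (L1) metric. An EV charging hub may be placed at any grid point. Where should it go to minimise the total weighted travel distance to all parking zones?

(9, 6)

Manhattan distance separates: Σwᵢ(|x−xᵢ|+|y−yᵢ|) = Σwᵢ|x−xᵢ| + Σwᵢ|y−yᵢ|, so x and y are optimised independently as 1-D weighted medians.
Total weight W = 675; half = 337.5.
x-coordinate, sorted with cumulative weight:
  x=0 (Delta, w=110) cum 110
  x=2 (Beta, w=120) cum 230
  x=9 (Epsilon, w=120) cum 350  ← median
  x=11 (Alpha, w=100) cum 450
  x=13 (Gamma, w=225) cum 675
⇒ x* = 9
y-coordinate, sorted with cumulative weight:
  y=2 (Epsilon, w=120) cum 120
  y=4 (Alpha, w=100) cum 220
  y=6 (Gamma, w=225) cum 445  ← median
  y=10 (Delta, w=110) cum 555
  y=11 (Beta, w=120) cum 675
⇒ y* = 6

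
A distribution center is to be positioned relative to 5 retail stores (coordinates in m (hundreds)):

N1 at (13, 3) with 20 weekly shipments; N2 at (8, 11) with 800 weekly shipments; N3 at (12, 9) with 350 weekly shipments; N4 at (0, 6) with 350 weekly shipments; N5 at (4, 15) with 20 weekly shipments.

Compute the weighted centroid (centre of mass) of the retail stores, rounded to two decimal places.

(7.10, 9.36)

The minimiser of Σwᵢ‖p−pᵢ‖² is the weighted centroid p* = (Σwᵢpᵢ)/(Σwᵢ).
Σwᵢ = 1540.
Σwᵢxᵢ = 20·13 + 800·8 + 350·12 + 350·0 + 20·4 = 10940.
Σwᵢyᵢ = 20·3 + 800·11 + 350·9 + 350·6 + 20·15 = 14410.
x* = 10940/1540 = 7.10, y* = 14410/1540 = 9.36.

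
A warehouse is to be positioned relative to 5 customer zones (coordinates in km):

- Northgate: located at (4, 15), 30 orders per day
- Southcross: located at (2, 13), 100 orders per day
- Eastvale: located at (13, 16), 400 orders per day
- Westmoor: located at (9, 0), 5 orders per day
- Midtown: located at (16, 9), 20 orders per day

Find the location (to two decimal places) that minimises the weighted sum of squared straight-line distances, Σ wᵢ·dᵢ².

(10.60, 15.01)

The minimiser of Σwᵢ‖p−pᵢ‖² is the weighted centroid p* = (Σwᵢpᵢ)/(Σwᵢ).
Σwᵢ = 555.
Σwᵢxᵢ = 30·4 + 100·2 + 400·13 + 5·9 + 20·16 = 5885.
Σwᵢyᵢ = 30·15 + 100·13 + 400·16 + 5·0 + 20·9 = 8330.
x* = 5885/555 = 10.60, y* = 8330/555 = 15.01.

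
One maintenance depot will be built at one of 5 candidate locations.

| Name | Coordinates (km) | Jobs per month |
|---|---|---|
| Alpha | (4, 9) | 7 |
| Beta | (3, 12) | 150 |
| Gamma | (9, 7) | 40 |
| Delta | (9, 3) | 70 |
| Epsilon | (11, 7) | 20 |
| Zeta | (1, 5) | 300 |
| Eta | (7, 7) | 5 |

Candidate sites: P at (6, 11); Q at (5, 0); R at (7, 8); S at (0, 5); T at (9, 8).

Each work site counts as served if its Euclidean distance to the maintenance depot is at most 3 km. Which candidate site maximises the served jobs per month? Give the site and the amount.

Coverage radius r = 3 km; a point is covered iff (Δx)²+(Δy)² ≤ 3² = 9.
  P (6, 11): covers {Alpha} → 7
  Q (5, 0): covers {none} → 0
  R (7, 8): covers {Gamma, Eta} → 45
  S (0, 5): covers {Zeta} → 300
  T (9, 8): covers {Gamma, Epsilon, Eta} → 65
Maximum coverage at S: 300 jobs per month.

S, covering 300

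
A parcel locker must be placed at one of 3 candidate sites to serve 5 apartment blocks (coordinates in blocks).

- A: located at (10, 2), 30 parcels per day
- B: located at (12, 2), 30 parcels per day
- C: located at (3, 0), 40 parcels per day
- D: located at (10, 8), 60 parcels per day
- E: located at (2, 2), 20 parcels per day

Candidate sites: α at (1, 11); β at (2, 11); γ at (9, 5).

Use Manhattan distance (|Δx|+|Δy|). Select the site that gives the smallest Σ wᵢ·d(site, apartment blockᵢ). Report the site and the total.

γ, total 1180 blocks

Total weighted distance at each candidate:
  α (1, 11): total = 2580
  β (2, 11): total = 2400
  γ (9, 5): total = 1180
Minimum is at γ with total 1180 blocks.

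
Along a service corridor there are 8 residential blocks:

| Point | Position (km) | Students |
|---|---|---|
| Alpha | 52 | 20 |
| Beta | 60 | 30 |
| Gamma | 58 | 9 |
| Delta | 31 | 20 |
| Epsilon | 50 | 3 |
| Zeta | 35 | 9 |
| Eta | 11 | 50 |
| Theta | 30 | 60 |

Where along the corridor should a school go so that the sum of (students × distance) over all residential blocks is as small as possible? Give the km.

For a sum of weighted absolute distances on a line, the optimum is the weighted median (not the mean). Total weight W = 201; half-weight = 100.5.
Sort by position and accumulate weight:
  km 11 (Eta, w=50) → cum 50
  km 30 (Theta, w=60) → cum 110  ≥ 100.5 → median here
  km 31 (Delta, w=20) → cum 130
  km 35 (Zeta, w=9) → cum 139
  km 50 (Epsilon, w=3) → cum 142
  km 52 (Alpha, w=20) → cum 162
  km 58 (Gamma, w=9) → cum 171
  km 60 (Beta, w=30) → cum 201
Optimal location: km 30.

x = 30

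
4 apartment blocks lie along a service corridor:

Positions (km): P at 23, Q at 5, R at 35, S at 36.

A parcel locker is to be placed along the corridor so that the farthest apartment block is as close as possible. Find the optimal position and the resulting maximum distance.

location 20.5, max distance 15.5

The 1-center on a line is the midpoint of the two extreme points: leftmost at 5, rightmost at 36.
Optimal location = (5 + 36)/2 = 20.5; maximum distance = (36 − 5)/2 = 15.5.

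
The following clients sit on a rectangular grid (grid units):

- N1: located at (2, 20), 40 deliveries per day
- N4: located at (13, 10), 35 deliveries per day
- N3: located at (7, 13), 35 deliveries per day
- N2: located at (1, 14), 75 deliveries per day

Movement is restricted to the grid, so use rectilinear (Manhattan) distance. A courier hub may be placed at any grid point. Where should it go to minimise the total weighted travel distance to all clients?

(2, 14)

Manhattan distance separates: Σwᵢ(|x−xᵢ|+|y−yᵢ|) = Σwᵢ|x−xᵢ| + Σwᵢ|y−yᵢ|, so x and y are optimised independently as 1-D weighted medians.
Total weight W = 185; half = 92.5.
x-coordinate, sorted with cumulative weight:
  x=1 (N2, w=75) cum 75
  x=2 (N1, w=40) cum 115  ← median
  x=7 (N3, w=35) cum 150
  x=13 (N4, w=35) cum 185
⇒ x* = 2
y-coordinate, sorted with cumulative weight:
  y=10 (N4, w=35) cum 35
  y=13 (N3, w=35) cum 70
  y=14 (N2, w=75) cum 145  ← median
  y=20 (N1, w=40) cum 185
⇒ y* = 14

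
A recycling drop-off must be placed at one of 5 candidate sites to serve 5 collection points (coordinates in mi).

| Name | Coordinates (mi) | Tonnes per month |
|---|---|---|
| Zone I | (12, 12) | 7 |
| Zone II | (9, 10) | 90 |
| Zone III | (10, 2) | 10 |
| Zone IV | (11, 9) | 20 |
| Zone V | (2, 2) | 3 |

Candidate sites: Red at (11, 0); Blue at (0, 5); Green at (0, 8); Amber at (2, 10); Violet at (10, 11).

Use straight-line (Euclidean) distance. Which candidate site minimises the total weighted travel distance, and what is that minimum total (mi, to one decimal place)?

Total weighted distance at each candidate:
  Red (11, 0): total = 1232.1
  Blue (0, 5): total = 1373.2
  Green (0, 8): total = 1274.8
  Amber (2, 10): total = 1019.6
  Violet (10, 11): total = 313.8
Minimum is at Violet with total 313.8 mi.

Violet, total 313.8 mi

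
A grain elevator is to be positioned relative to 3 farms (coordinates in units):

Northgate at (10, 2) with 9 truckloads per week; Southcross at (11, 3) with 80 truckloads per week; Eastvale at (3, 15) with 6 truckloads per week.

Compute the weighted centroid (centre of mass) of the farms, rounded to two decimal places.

(10.40, 3.66)

The minimiser of Σwᵢ‖p−pᵢ‖² is the weighted centroid p* = (Σwᵢpᵢ)/(Σwᵢ).
Σwᵢ = 95.
Σwᵢxᵢ = 9·10 + 80·11 + 6·3 = 988.
Σwᵢyᵢ = 9·2 + 80·3 + 6·15 = 348.
x* = 988/95 = 10.40, y* = 348/95 = 3.66.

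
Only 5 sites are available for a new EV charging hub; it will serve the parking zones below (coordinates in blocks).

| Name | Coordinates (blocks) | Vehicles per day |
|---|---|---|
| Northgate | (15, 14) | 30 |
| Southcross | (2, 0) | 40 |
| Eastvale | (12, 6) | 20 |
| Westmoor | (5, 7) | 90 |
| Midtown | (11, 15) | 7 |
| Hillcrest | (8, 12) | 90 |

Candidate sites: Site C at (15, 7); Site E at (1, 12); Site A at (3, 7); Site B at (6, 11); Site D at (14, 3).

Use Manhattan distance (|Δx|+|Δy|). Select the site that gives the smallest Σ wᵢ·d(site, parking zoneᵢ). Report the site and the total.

Total weighted distance at each candidate:
  Site C (15, 7): total = 3154
  Site E (1, 12): total = 2871
  Site A (3, 7): total = 2282
  Site B (6, 11): total = 1963
  Site D (14, 3): total = 3685
Minimum is at Site B with total 1963 blocks.

Site B, total 1963 blocks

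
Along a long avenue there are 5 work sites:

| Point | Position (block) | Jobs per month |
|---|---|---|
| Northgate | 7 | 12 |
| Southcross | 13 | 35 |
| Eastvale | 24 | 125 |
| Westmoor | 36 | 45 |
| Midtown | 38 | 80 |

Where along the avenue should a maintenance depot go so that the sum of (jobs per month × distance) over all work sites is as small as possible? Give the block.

x = 24

For a sum of weighted absolute distances on a line, the optimum is the weighted median (not the mean). Total weight W = 297; half-weight = 148.5.
Sort by position and accumulate weight:
  block 7 (Northgate, w=12) → cum 12
  block 13 (Southcross, w=35) → cum 47
  block 24 (Eastvale, w=125) → cum 172  ≥ 148.5 → median here
  block 36 (Westmoor, w=45) → cum 217
  block 38 (Midtown, w=80) → cum 297
Optimal location: block 24.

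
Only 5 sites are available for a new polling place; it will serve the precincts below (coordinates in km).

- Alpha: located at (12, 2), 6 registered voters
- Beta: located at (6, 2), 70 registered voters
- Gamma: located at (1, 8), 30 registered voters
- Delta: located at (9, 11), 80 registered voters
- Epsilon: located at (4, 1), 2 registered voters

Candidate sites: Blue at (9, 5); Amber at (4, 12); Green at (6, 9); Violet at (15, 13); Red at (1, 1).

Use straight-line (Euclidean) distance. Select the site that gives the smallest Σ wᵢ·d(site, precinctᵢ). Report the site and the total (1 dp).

Green, total 1003.2 km

Total weighted distance at each candidate:
  Blue (9, 5): total = 1071.6
  Amber (4, 12): total = 1370.6
  Green (6, 9): total = 1003.2
  Violet (15, 13): total = 2047.8
  Red (1, 1): total = 1663.7
Minimum is at Green with total 1003.2 km.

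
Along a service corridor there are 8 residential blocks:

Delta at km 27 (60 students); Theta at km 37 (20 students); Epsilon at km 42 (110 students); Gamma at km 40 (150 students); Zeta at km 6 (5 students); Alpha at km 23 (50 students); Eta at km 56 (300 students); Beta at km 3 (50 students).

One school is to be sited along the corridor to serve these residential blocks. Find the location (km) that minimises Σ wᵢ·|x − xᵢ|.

x = 42

For a sum of weighted absolute distances on a line, the optimum is the weighted median (not the mean). Total weight W = 745; half-weight = 372.5.
Sort by position and accumulate weight:
  km 3 (Beta, w=50) → cum 50
  km 6 (Zeta, w=5) → cum 55
  km 23 (Alpha, w=50) → cum 105
  km 27 (Delta, w=60) → cum 165
  km 37 (Theta, w=20) → cum 185
  km 40 (Gamma, w=150) → cum 335
  km 42 (Epsilon, w=110) → cum 445  ≥ 372.5 → median here
  km 56 (Eta, w=300) → cum 745
Optimal location: km 42.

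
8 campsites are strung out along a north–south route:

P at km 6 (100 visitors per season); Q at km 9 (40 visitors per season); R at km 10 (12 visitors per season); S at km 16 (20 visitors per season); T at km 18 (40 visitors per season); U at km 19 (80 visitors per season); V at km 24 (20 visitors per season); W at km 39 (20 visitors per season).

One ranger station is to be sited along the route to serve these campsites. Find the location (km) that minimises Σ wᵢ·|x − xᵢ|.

For a sum of weighted absolute distances on a line, the optimum is the weighted median (not the mean). Total weight W = 332; half-weight = 166.
Sort by position and accumulate weight:
  km 6 (P, w=100) → cum 100
  km 9 (Q, w=40) → cum 140
  km 10 (R, w=12) → cum 152
  km 16 (S, w=20) → cum 172  ≥ 166 → median here
  km 18 (T, w=40) → cum 212
  km 19 (U, w=80) → cum 292
  km 24 (V, w=20) → cum 312
  km 39 (W, w=20) → cum 332
Optimal location: km 16.

x = 16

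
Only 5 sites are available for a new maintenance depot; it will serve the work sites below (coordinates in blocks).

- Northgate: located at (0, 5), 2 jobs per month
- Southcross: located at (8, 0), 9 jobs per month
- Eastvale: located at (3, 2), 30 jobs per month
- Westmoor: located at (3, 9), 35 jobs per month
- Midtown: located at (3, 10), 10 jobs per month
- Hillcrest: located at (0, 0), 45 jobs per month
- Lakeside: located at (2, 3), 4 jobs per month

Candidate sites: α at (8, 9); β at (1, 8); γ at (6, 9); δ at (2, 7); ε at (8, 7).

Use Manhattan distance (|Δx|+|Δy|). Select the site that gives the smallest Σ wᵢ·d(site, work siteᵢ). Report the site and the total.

δ, total 871 blocks

Total weighted distance at each candidate:
  α (8, 9): total = 1513
  β (1, 8): total = 957
  γ (6, 9): total = 1279
  δ (2, 7): total = 871
  ε (8, 7): total = 1423
Minimum is at δ with total 871 blocks.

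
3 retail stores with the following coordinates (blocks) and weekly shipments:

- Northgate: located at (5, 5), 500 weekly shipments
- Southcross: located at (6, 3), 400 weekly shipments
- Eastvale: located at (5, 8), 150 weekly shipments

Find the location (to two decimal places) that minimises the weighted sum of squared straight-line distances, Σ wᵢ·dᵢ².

The minimiser of Σwᵢ‖p−pᵢ‖² is the weighted centroid p* = (Σwᵢpᵢ)/(Σwᵢ).
Σwᵢ = 1050.
Σwᵢxᵢ = 500·5 + 400·6 + 150·5 = 5650.
Σwᵢyᵢ = 500·5 + 400·3 + 150·8 = 4900.
x* = 5650/1050 = 5.38, y* = 4900/1050 = 4.67.

(5.38, 4.67)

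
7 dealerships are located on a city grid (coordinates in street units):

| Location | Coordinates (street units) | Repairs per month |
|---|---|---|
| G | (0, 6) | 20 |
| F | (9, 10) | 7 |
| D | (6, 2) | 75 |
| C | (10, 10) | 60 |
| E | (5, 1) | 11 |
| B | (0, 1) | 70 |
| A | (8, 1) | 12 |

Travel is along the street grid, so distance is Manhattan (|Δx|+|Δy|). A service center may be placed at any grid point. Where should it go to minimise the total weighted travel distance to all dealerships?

(6, 2)

Manhattan distance separates: Σwᵢ(|x−xᵢ|+|y−yᵢ|) = Σwᵢ|x−xᵢ| + Σwᵢ|y−yᵢ|, so x and y are optimised independently as 1-D weighted medians.
Total weight W = 255; half = 127.5.
x-coordinate, sorted with cumulative weight:
  x=0 (G, w=20) cum 20
  x=0 (B, w=70) cum 90
  x=5 (E, w=11) cum 101
  x=6 (D, w=75) cum 176  ← median
  x=8 (A, w=12) cum 188
  x=9 (F, w=7) cum 195
  x=10 (C, w=60) cum 255
⇒ x* = 6
y-coordinate, sorted with cumulative weight:
  y=1 (E, w=11) cum 11
  y=1 (B, w=70) cum 81
  y=1 (A, w=12) cum 93
  y=2 (D, w=75) cum 168  ← median
  y=6 (G, w=20) cum 188
  y=10 (F, w=7) cum 195
  y=10 (C, w=60) cum 255
⇒ y* = 2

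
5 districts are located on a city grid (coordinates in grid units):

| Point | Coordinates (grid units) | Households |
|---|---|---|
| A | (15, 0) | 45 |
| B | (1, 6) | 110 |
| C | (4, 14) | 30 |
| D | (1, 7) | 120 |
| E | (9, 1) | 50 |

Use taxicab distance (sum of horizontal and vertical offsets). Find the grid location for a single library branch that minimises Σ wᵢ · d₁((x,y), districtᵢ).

(1, 6)

Manhattan distance separates: Σwᵢ(|x−xᵢ|+|y−yᵢ|) = Σwᵢ|x−xᵢ| + Σwᵢ|y−yᵢ|, so x and y are optimised independently as 1-D weighted medians.
Total weight W = 355; half = 177.5.
x-coordinate, sorted with cumulative weight:
  x=1 (B, w=110) cum 110
  x=1 (D, w=120) cum 230  ← median
  x=4 (C, w=30) cum 260
  x=9 (E, w=50) cum 310
  x=15 (A, w=45) cum 355
⇒ x* = 1
y-coordinate, sorted with cumulative weight:
  y=0 (A, w=45) cum 45
  y=1 (E, w=50) cum 95
  y=6 (B, w=110) cum 205  ← median
  y=7 (D, w=120) cum 325
  y=14 (C, w=30) cum 355
⇒ y* = 6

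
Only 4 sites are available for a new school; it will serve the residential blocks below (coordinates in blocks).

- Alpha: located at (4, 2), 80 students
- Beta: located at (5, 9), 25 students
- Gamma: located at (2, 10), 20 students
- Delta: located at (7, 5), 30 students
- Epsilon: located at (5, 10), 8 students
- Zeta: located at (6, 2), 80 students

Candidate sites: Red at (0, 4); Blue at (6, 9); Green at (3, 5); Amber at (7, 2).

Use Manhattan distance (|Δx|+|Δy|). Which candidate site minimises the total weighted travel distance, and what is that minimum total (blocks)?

Total weighted distance at each candidate:
  Red (0, 4): total = 1858
  Blue (6, 9): total = 1571
  Green (3, 5): total = 1246
  Amber (7, 2): total = 975
Minimum is at Amber with total 975 blocks.

Amber, total 975 blocks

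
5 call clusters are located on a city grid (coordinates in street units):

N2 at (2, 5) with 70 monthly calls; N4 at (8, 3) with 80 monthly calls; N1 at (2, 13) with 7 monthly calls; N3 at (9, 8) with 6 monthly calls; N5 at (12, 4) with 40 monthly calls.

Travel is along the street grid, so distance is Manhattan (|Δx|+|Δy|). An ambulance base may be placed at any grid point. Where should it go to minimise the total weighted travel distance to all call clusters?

(8, 4)

Manhattan distance separates: Σwᵢ(|x−xᵢ|+|y−yᵢ|) = Σwᵢ|x−xᵢ| + Σwᵢ|y−yᵢ|, so x and y are optimised independently as 1-D weighted medians.
Total weight W = 203; half = 101.5.
x-coordinate, sorted with cumulative weight:
  x=2 (N2, w=70) cum 70
  x=2 (N1, w=7) cum 77
  x=8 (N4, w=80) cum 157  ← median
  x=9 (N3, w=6) cum 163
  x=12 (N5, w=40) cum 203
⇒ x* = 8
y-coordinate, sorted with cumulative weight:
  y=3 (N4, w=80) cum 80
  y=4 (N5, w=40) cum 120  ← median
  y=5 (N2, w=70) cum 190
  y=8 (N3, w=6) cum 196
  y=13 (N1, w=7) cum 203
⇒ y* = 4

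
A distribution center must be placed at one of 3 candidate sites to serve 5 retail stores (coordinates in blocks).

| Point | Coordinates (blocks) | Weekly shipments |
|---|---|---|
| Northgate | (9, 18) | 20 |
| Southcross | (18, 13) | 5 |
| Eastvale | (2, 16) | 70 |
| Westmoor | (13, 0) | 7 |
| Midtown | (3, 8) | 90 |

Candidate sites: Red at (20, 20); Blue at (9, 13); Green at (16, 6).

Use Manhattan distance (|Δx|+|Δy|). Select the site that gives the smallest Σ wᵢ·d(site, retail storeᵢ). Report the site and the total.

Total weighted distance at each candidate:
  Red (20, 20): total = 4644
  Blue (9, 13): total = 1954
  Green (16, 6): total = 3518
Minimum is at Blue with total 1954 blocks.

Blue, total 1954 blocks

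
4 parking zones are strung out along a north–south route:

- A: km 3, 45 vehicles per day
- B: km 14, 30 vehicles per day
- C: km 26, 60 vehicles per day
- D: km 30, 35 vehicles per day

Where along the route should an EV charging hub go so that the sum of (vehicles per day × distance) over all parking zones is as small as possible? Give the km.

x = 26

For a sum of weighted absolute distances on a line, the optimum is the weighted median (not the mean). Total weight W = 170; half-weight = 85.
Sort by position and accumulate weight:
  km 3 (A, w=45) → cum 45
  km 14 (B, w=30) → cum 75
  km 26 (C, w=60) → cum 135  ≥ 85 → median here
  km 30 (D, w=35) → cum 170
Optimal location: km 26.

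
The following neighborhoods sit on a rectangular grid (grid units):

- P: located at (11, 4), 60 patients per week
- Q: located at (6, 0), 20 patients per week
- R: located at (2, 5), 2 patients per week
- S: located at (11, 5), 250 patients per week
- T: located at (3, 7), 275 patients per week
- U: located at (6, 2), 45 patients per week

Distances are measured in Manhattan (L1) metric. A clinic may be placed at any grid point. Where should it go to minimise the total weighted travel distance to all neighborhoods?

(6, 5)

Manhattan distance separates: Σwᵢ(|x−xᵢ|+|y−yᵢ|) = Σwᵢ|x−xᵢ| + Σwᵢ|y−yᵢ|, so x and y are optimised independently as 1-D weighted medians.
Total weight W = 652; half = 326.
x-coordinate, sorted with cumulative weight:
  x=2 (R, w=2) cum 2
  x=3 (T, w=275) cum 277
  x=6 (Q, w=20) cum 297
  x=6 (U, w=45) cum 342  ← median
  x=11 (P, w=60) cum 402
  x=11 (S, w=250) cum 652
⇒ x* = 6
y-coordinate, sorted with cumulative weight:
  y=0 (Q, w=20) cum 20
  y=2 (U, w=45) cum 65
  y=4 (P, w=60) cum 125
  y=5 (R, w=2) cum 127
  y=5 (S, w=250) cum 377  ← median
  y=7 (T, w=275) cum 652
⇒ y* = 5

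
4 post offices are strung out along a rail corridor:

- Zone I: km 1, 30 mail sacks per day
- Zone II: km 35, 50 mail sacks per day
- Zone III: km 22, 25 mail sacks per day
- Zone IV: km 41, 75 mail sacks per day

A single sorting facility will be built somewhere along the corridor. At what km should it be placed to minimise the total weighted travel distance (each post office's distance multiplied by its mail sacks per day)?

For a sum of weighted absolute distances on a line, the optimum is the weighted median (not the mean). Total weight W = 180; half-weight = 90.
Sort by position and accumulate weight:
  km 1 (Zone I, w=30) → cum 30
  km 22 (Zone III, w=25) → cum 55
  km 35 (Zone II, w=50) → cum 105  ≥ 90 → median here
  km 41 (Zone IV, w=75) → cum 180
Optimal location: km 35.

x = 35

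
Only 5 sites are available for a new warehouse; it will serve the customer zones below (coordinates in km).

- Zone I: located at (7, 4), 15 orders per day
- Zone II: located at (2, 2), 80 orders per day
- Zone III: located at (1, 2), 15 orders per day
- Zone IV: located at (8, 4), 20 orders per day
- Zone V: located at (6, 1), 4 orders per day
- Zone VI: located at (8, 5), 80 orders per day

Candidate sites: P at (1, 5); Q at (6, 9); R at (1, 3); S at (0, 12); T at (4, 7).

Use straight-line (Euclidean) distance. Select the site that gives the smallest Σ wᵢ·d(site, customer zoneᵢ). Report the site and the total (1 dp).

R, total 964.7 km

Total weighted distance at each candidate:
  P (1, 5): total = 1116.3
  Q (6, 9): total = 1348.0
  R (1, 3): total = 964.7
  S (0, 12): total = 2252.8
  T (4, 7): total = 1065.0
Minimum is at R with total 964.7 km.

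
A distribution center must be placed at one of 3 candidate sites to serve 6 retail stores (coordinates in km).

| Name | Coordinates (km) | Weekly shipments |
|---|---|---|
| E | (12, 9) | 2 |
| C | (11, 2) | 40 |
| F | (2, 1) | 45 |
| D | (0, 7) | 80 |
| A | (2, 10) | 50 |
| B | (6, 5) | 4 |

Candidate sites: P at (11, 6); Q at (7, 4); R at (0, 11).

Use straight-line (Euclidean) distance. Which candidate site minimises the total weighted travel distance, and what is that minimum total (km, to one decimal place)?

Q, total 1460.9 km

Total weighted distance at each candidate:
  P (11, 6): total = 2026.1
  Q (7, 4): total = 1460.9
  R (0, 11): total = 1517.5
Minimum is at Q with total 1460.9 km.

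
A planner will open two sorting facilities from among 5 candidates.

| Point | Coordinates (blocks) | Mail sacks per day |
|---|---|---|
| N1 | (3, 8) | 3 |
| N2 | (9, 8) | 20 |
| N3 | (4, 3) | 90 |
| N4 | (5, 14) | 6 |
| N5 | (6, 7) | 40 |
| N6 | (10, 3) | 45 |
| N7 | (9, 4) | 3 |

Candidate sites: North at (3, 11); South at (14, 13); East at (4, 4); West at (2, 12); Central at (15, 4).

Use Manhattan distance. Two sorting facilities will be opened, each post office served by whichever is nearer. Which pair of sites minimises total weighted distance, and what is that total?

{East, Central}, total 836

Evaluate every pair (each demand assigned to the nearer of the two):
  {East, Central}: total = 836
  {North, East}: total = 839
  {East, West}: total = 845
  {South, East}: total = 875
  {North, Central}: total = 1597
  {West, Central}: total = 1883
  {North, South}: total = 1978
  {North, West}: total = 2023
  {South, Central}: total = 2156
  {South, West}: total = 2267
Best pair: {East, Central} with total 836.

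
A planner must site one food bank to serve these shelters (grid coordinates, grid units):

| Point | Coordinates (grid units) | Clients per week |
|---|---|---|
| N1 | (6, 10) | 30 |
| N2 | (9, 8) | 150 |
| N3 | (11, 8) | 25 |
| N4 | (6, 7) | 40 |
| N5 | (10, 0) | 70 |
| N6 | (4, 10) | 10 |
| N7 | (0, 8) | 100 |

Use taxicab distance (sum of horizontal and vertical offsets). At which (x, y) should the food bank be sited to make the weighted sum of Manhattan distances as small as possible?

Manhattan distance separates: Σwᵢ(|x−xᵢ|+|y−yᵢ|) = Σwᵢ|x−xᵢ| + Σwᵢ|y−yᵢ|, so x and y are optimised independently as 1-D weighted medians.
Total weight W = 425; half = 212.5.
x-coordinate, sorted with cumulative weight:
  x=0 (N7, w=100) cum 100
  x=4 (N6, w=10) cum 110
  x=6 (N1, w=30) cum 140
  x=6 (N4, w=40) cum 180
  x=9 (N2, w=150) cum 330  ← median
  x=10 (N5, w=70) cum 400
  x=11 (N3, w=25) cum 425
⇒ x* = 9
y-coordinate, sorted with cumulative weight:
  y=0 (N5, w=70) cum 70
  y=7 (N4, w=40) cum 110
  y=8 (N2, w=150) cum 260  ← median
  y=8 (N3, w=25) cum 285
  y=8 (N7, w=100) cum 385
  y=10 (N1, w=30) cum 415
  y=10 (N6, w=10) cum 425
⇒ y* = 8

(9, 8)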